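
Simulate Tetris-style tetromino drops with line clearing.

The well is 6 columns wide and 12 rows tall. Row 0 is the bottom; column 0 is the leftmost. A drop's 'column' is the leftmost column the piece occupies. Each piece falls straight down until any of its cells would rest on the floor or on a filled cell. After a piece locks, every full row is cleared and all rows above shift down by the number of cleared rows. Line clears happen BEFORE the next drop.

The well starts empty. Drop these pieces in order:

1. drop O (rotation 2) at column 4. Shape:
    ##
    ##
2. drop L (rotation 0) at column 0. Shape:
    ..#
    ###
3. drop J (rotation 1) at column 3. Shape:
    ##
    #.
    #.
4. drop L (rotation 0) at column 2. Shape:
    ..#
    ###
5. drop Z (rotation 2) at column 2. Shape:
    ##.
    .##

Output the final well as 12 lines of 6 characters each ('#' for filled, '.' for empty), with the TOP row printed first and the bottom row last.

Answer: ......
......
......
......
......
......
..##..
...##.
....#.
..###.
...##.
..####

Derivation:
Drop 1: O rot2 at col 4 lands with bottom-row=0; cleared 0 line(s) (total 0); column heights now [0 0 0 0 2 2], max=2
Drop 2: L rot0 at col 0 lands with bottom-row=0; cleared 0 line(s) (total 0); column heights now [1 1 2 0 2 2], max=2
Drop 3: J rot1 at col 3 lands with bottom-row=0; cleared 1 line(s) (total 1); column heights now [0 0 1 2 2 1], max=2
Drop 4: L rot0 at col 2 lands with bottom-row=2; cleared 0 line(s) (total 1); column heights now [0 0 3 3 4 1], max=4
Drop 5: Z rot2 at col 2 lands with bottom-row=4; cleared 0 line(s) (total 1); column heights now [0 0 6 6 5 1], max=6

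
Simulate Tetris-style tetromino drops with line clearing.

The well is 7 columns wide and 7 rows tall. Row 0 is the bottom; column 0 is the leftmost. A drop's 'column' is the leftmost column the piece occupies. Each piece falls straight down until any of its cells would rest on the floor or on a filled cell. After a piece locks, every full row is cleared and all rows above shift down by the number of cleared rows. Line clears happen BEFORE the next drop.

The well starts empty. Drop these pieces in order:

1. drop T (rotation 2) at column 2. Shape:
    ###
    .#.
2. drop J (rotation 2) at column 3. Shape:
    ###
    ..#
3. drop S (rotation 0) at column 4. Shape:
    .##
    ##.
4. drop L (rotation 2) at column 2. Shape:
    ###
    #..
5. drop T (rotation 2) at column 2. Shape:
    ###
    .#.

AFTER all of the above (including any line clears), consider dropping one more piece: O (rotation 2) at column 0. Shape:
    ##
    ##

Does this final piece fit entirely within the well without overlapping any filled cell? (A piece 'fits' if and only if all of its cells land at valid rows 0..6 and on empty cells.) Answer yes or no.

Answer: yes

Derivation:
Drop 1: T rot2 at col 2 lands with bottom-row=0; cleared 0 line(s) (total 0); column heights now [0 0 2 2 2 0 0], max=2
Drop 2: J rot2 at col 3 lands with bottom-row=1; cleared 0 line(s) (total 0); column heights now [0 0 2 3 3 3 0], max=3
Drop 3: S rot0 at col 4 lands with bottom-row=3; cleared 0 line(s) (total 0); column heights now [0 0 2 3 4 5 5], max=5
Drop 4: L rot2 at col 2 lands with bottom-row=3; cleared 0 line(s) (total 0); column heights now [0 0 5 5 5 5 5], max=5
Drop 5: T rot2 at col 2 lands with bottom-row=5; cleared 0 line(s) (total 0); column heights now [0 0 7 7 7 5 5], max=7
Test piece O rot2 at col 0 (width 2): heights before test = [0 0 7 7 7 5 5]; fits = True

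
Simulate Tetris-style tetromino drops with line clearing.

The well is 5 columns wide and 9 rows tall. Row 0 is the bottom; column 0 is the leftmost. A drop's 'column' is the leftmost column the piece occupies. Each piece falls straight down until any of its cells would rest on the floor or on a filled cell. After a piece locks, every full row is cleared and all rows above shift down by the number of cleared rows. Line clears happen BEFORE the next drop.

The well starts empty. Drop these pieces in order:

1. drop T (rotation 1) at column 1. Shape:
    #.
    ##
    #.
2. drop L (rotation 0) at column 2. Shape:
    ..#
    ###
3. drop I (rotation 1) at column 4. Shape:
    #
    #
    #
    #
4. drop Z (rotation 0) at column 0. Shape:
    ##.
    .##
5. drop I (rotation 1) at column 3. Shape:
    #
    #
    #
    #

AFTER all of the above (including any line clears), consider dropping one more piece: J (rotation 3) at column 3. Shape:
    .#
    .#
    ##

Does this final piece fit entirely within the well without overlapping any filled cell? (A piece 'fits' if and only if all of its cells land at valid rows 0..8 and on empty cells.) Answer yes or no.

Drop 1: T rot1 at col 1 lands with bottom-row=0; cleared 0 line(s) (total 0); column heights now [0 3 2 0 0], max=3
Drop 2: L rot0 at col 2 lands with bottom-row=2; cleared 0 line(s) (total 0); column heights now [0 3 3 3 4], max=4
Drop 3: I rot1 at col 4 lands with bottom-row=4; cleared 0 line(s) (total 0); column heights now [0 3 3 3 8], max=8
Drop 4: Z rot0 at col 0 lands with bottom-row=3; cleared 0 line(s) (total 0); column heights now [5 5 4 3 8], max=8
Drop 5: I rot1 at col 3 lands with bottom-row=3; cleared 0 line(s) (total 0); column heights now [5 5 4 7 8], max=8
Test piece J rot3 at col 3 (width 2): heights before test = [5 5 4 7 8]; fits = False

Answer: no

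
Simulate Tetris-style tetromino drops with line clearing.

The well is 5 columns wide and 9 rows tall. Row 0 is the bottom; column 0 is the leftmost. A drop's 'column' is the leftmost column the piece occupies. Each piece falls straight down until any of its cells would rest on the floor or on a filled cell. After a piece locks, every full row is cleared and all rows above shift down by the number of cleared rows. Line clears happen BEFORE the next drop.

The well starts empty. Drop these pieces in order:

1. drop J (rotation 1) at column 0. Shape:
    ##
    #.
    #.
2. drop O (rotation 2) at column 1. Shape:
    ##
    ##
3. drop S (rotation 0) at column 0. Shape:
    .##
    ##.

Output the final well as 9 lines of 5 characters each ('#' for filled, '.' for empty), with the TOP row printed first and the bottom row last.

Answer: .....
.....
.##..
##...
.##..
.##..
##...
#....
#....

Derivation:
Drop 1: J rot1 at col 0 lands with bottom-row=0; cleared 0 line(s) (total 0); column heights now [3 3 0 0 0], max=3
Drop 2: O rot2 at col 1 lands with bottom-row=3; cleared 0 line(s) (total 0); column heights now [3 5 5 0 0], max=5
Drop 3: S rot0 at col 0 lands with bottom-row=5; cleared 0 line(s) (total 0); column heights now [6 7 7 0 0], max=7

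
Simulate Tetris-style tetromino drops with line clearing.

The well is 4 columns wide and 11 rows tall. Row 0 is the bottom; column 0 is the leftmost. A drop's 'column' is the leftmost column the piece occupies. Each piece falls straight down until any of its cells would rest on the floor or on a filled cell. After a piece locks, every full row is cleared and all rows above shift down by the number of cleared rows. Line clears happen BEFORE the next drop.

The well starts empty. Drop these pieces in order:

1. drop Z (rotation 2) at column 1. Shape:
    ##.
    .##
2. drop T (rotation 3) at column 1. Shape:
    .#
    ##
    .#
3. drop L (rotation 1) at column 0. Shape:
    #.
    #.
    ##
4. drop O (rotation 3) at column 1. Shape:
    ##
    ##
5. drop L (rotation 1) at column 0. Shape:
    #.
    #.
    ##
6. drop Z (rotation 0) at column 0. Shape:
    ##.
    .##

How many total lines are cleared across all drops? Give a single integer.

Answer: 0

Derivation:
Drop 1: Z rot2 at col 1 lands with bottom-row=0; cleared 0 line(s) (total 0); column heights now [0 2 2 1], max=2
Drop 2: T rot3 at col 1 lands with bottom-row=2; cleared 0 line(s) (total 0); column heights now [0 4 5 1], max=5
Drop 3: L rot1 at col 0 lands with bottom-row=4; cleared 0 line(s) (total 0); column heights now [7 5 5 1], max=7
Drop 4: O rot3 at col 1 lands with bottom-row=5; cleared 0 line(s) (total 0); column heights now [7 7 7 1], max=7
Drop 5: L rot1 at col 0 lands with bottom-row=7; cleared 0 line(s) (total 0); column heights now [10 8 7 1], max=10
Drop 6: Z rot0 at col 0 lands with bottom-row=9; cleared 0 line(s) (total 0); column heights now [11 11 10 1], max=11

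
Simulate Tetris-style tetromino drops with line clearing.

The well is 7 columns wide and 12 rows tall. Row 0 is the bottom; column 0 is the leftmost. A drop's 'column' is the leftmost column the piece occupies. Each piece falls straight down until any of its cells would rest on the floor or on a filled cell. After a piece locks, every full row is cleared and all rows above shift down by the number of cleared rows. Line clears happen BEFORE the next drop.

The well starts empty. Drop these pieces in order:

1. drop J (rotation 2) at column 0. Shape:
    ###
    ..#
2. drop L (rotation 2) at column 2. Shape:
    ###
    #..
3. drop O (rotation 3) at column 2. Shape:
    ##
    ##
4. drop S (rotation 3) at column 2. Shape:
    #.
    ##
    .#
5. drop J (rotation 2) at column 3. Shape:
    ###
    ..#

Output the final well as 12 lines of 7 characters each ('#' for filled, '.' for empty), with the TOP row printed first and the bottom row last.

Answer: .......
.......
.......
..####.
..##.#.
...#...
..##...
..##...
..###..
..#....
###....
..#....

Derivation:
Drop 1: J rot2 at col 0 lands with bottom-row=0; cleared 0 line(s) (total 0); column heights now [2 2 2 0 0 0 0], max=2
Drop 2: L rot2 at col 2 lands with bottom-row=2; cleared 0 line(s) (total 0); column heights now [2 2 4 4 4 0 0], max=4
Drop 3: O rot3 at col 2 lands with bottom-row=4; cleared 0 line(s) (total 0); column heights now [2 2 6 6 4 0 0], max=6
Drop 4: S rot3 at col 2 lands with bottom-row=6; cleared 0 line(s) (total 0); column heights now [2 2 9 8 4 0 0], max=9
Drop 5: J rot2 at col 3 lands with bottom-row=7; cleared 0 line(s) (total 0); column heights now [2 2 9 9 9 9 0], max=9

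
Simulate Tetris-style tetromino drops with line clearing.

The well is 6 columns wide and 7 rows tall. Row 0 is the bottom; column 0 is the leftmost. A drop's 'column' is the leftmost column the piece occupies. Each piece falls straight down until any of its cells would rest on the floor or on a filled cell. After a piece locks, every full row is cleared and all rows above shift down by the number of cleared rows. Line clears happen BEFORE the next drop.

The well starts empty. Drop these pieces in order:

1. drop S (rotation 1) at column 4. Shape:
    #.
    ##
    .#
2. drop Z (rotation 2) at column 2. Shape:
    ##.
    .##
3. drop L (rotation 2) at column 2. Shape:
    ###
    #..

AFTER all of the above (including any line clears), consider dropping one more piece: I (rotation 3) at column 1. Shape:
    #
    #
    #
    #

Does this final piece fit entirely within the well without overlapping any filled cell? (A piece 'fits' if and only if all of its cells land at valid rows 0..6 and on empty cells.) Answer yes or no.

Drop 1: S rot1 at col 4 lands with bottom-row=0; cleared 0 line(s) (total 0); column heights now [0 0 0 0 3 2], max=3
Drop 2: Z rot2 at col 2 lands with bottom-row=3; cleared 0 line(s) (total 0); column heights now [0 0 5 5 4 2], max=5
Drop 3: L rot2 at col 2 lands with bottom-row=5; cleared 0 line(s) (total 0); column heights now [0 0 7 7 7 2], max=7
Test piece I rot3 at col 1 (width 1): heights before test = [0 0 7 7 7 2]; fits = True

Answer: yes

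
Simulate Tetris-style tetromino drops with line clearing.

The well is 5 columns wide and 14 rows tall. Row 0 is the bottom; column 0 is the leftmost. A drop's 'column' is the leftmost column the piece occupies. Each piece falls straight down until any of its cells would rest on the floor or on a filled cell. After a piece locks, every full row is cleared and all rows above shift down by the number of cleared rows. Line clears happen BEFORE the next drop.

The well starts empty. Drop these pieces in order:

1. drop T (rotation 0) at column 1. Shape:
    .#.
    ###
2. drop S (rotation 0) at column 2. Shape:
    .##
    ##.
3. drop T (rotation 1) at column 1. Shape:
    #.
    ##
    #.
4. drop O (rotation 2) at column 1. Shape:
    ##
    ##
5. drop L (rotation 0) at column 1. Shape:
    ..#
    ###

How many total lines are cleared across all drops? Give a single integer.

Drop 1: T rot0 at col 1 lands with bottom-row=0; cleared 0 line(s) (total 0); column heights now [0 1 2 1 0], max=2
Drop 2: S rot0 at col 2 lands with bottom-row=2; cleared 0 line(s) (total 0); column heights now [0 1 3 4 4], max=4
Drop 3: T rot1 at col 1 lands with bottom-row=2; cleared 0 line(s) (total 0); column heights now [0 5 4 4 4], max=5
Drop 4: O rot2 at col 1 lands with bottom-row=5; cleared 0 line(s) (total 0); column heights now [0 7 7 4 4], max=7
Drop 5: L rot0 at col 1 lands with bottom-row=7; cleared 0 line(s) (total 0); column heights now [0 8 8 9 4], max=9

Answer: 0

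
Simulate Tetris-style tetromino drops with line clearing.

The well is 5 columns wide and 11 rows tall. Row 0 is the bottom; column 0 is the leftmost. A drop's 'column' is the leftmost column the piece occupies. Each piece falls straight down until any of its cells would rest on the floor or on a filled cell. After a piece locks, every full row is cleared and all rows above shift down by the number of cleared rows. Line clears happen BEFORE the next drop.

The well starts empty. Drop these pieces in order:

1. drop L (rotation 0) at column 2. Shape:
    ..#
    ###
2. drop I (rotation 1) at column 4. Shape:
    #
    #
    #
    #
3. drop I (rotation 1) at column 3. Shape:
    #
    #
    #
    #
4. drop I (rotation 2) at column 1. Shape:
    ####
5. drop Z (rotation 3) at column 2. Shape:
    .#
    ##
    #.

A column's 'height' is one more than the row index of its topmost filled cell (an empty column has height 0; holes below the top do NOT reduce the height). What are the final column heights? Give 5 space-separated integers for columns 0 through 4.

Drop 1: L rot0 at col 2 lands with bottom-row=0; cleared 0 line(s) (total 0); column heights now [0 0 1 1 2], max=2
Drop 2: I rot1 at col 4 lands with bottom-row=2; cleared 0 line(s) (total 0); column heights now [0 0 1 1 6], max=6
Drop 3: I rot1 at col 3 lands with bottom-row=1; cleared 0 line(s) (total 0); column heights now [0 0 1 5 6], max=6
Drop 4: I rot2 at col 1 lands with bottom-row=6; cleared 0 line(s) (total 0); column heights now [0 7 7 7 7], max=7
Drop 5: Z rot3 at col 2 lands with bottom-row=7; cleared 0 line(s) (total 0); column heights now [0 7 9 10 7], max=10

Answer: 0 7 9 10 7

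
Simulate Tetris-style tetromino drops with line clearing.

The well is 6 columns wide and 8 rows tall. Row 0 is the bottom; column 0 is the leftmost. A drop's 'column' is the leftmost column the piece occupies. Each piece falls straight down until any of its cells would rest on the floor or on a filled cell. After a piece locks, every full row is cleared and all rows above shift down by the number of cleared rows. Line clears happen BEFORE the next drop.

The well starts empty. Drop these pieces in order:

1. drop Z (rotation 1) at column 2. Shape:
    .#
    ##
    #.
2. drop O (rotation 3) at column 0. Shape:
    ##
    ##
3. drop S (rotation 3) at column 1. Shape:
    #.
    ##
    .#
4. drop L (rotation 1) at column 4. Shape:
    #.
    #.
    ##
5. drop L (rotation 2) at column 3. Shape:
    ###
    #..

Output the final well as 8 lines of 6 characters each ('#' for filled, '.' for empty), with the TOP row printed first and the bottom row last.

Drop 1: Z rot1 at col 2 lands with bottom-row=0; cleared 0 line(s) (total 0); column heights now [0 0 2 3 0 0], max=3
Drop 2: O rot3 at col 0 lands with bottom-row=0; cleared 0 line(s) (total 0); column heights now [2 2 2 3 0 0], max=3
Drop 3: S rot3 at col 1 lands with bottom-row=2; cleared 0 line(s) (total 0); column heights now [2 5 4 3 0 0], max=5
Drop 4: L rot1 at col 4 lands with bottom-row=0; cleared 0 line(s) (total 0); column heights now [2 5 4 3 3 1], max=5
Drop 5: L rot2 at col 3 lands with bottom-row=3; cleared 0 line(s) (total 0); column heights now [2 5 4 5 5 5], max=5

Answer: ......
......
......
.#.###
.###..
..###.
#####.
###.##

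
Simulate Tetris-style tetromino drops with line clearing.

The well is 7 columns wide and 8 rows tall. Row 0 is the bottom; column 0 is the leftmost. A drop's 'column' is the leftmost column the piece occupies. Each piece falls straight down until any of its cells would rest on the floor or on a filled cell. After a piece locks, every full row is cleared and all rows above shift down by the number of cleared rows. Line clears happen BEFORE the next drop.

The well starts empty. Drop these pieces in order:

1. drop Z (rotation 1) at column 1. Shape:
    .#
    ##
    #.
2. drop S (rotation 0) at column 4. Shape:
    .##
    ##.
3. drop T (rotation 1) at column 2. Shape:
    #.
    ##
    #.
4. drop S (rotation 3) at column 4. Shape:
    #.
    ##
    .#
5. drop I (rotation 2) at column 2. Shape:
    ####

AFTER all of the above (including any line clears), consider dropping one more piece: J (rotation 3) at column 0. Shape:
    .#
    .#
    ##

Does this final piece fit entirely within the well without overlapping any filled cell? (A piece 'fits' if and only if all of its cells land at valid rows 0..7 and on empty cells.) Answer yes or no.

Answer: yes

Derivation:
Drop 1: Z rot1 at col 1 lands with bottom-row=0; cleared 0 line(s) (total 0); column heights now [0 2 3 0 0 0 0], max=3
Drop 2: S rot0 at col 4 lands with bottom-row=0; cleared 0 line(s) (total 0); column heights now [0 2 3 0 1 2 2], max=3
Drop 3: T rot1 at col 2 lands with bottom-row=3; cleared 0 line(s) (total 0); column heights now [0 2 6 5 1 2 2], max=6
Drop 4: S rot3 at col 4 lands with bottom-row=2; cleared 0 line(s) (total 0); column heights now [0 2 6 5 5 4 2], max=6
Drop 5: I rot2 at col 2 lands with bottom-row=6; cleared 0 line(s) (total 0); column heights now [0 2 7 7 7 7 2], max=7
Test piece J rot3 at col 0 (width 2): heights before test = [0 2 7 7 7 7 2]; fits = True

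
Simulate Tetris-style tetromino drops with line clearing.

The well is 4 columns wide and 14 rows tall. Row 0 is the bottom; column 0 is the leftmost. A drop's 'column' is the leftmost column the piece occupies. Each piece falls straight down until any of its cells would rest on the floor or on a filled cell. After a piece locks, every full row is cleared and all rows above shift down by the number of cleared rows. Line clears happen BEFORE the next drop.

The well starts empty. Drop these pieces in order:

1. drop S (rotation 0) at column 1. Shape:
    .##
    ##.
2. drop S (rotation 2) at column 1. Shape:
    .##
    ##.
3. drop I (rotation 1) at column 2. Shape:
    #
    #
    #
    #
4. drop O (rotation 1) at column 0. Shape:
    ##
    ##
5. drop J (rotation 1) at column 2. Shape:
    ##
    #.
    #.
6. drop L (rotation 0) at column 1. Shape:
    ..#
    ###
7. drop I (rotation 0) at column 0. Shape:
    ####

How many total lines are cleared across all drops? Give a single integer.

Answer: 2

Derivation:
Drop 1: S rot0 at col 1 lands with bottom-row=0; cleared 0 line(s) (total 0); column heights now [0 1 2 2], max=2
Drop 2: S rot2 at col 1 lands with bottom-row=2; cleared 0 line(s) (total 0); column heights now [0 3 4 4], max=4
Drop 3: I rot1 at col 2 lands with bottom-row=4; cleared 0 line(s) (total 0); column heights now [0 3 8 4], max=8
Drop 4: O rot1 at col 0 lands with bottom-row=3; cleared 1 line(s) (total 1); column heights now [4 4 7 2], max=7
Drop 5: J rot1 at col 2 lands with bottom-row=7; cleared 0 line(s) (total 1); column heights now [4 4 10 10], max=10
Drop 6: L rot0 at col 1 lands with bottom-row=10; cleared 0 line(s) (total 1); column heights now [4 11 11 12], max=12
Drop 7: I rot0 at col 0 lands with bottom-row=12; cleared 1 line(s) (total 2); column heights now [4 11 11 12], max=12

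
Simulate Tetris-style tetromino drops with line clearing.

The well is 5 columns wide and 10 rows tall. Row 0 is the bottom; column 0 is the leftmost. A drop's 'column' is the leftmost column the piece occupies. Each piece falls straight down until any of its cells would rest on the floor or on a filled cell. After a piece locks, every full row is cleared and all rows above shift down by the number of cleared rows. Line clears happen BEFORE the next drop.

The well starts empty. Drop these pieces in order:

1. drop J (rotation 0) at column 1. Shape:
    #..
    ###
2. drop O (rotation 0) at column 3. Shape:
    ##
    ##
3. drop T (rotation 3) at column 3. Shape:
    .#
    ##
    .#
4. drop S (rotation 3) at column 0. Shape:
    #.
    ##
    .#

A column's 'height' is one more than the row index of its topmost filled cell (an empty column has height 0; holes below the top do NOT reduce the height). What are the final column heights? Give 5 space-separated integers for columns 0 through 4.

Answer: 5 4 1 5 6

Derivation:
Drop 1: J rot0 at col 1 lands with bottom-row=0; cleared 0 line(s) (total 0); column heights now [0 2 1 1 0], max=2
Drop 2: O rot0 at col 3 lands with bottom-row=1; cleared 0 line(s) (total 0); column heights now [0 2 1 3 3], max=3
Drop 3: T rot3 at col 3 lands with bottom-row=3; cleared 0 line(s) (total 0); column heights now [0 2 1 5 6], max=6
Drop 4: S rot3 at col 0 lands with bottom-row=2; cleared 0 line(s) (total 0); column heights now [5 4 1 5 6], max=6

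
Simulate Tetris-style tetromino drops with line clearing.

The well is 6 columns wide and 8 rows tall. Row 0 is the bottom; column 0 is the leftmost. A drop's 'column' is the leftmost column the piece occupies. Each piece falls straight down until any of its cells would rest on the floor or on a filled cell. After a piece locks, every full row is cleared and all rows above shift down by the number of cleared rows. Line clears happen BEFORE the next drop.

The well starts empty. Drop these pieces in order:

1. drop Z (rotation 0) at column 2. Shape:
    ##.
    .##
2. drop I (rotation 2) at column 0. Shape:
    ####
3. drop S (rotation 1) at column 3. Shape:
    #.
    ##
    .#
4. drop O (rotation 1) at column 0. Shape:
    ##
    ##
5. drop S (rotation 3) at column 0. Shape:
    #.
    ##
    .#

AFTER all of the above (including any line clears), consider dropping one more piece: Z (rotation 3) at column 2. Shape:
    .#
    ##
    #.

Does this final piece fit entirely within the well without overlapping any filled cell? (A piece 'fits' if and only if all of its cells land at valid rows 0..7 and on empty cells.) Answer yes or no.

Drop 1: Z rot0 at col 2 lands with bottom-row=0; cleared 0 line(s) (total 0); column heights now [0 0 2 2 1 0], max=2
Drop 2: I rot2 at col 0 lands with bottom-row=2; cleared 0 line(s) (total 0); column heights now [3 3 3 3 1 0], max=3
Drop 3: S rot1 at col 3 lands with bottom-row=2; cleared 0 line(s) (total 0); column heights now [3 3 3 5 4 0], max=5
Drop 4: O rot1 at col 0 lands with bottom-row=3; cleared 0 line(s) (total 0); column heights now [5 5 3 5 4 0], max=5
Drop 5: S rot3 at col 0 lands with bottom-row=5; cleared 0 line(s) (total 0); column heights now [8 7 3 5 4 0], max=8
Test piece Z rot3 at col 2 (width 2): heights before test = [8 7 3 5 4 0]; fits = True

Answer: yes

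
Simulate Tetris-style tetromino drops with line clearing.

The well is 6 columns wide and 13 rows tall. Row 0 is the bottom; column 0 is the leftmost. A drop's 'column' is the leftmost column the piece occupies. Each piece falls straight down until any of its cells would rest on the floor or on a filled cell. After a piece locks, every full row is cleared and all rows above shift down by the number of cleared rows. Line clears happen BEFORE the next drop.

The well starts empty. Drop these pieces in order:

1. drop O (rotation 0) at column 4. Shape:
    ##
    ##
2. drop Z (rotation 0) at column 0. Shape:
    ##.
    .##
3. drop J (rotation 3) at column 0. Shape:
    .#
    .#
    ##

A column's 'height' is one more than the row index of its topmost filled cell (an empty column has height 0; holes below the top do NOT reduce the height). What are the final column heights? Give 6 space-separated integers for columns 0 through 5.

Drop 1: O rot0 at col 4 lands with bottom-row=0; cleared 0 line(s) (total 0); column heights now [0 0 0 0 2 2], max=2
Drop 2: Z rot0 at col 0 lands with bottom-row=0; cleared 0 line(s) (total 0); column heights now [2 2 1 0 2 2], max=2
Drop 3: J rot3 at col 0 lands with bottom-row=2; cleared 0 line(s) (total 0); column heights now [3 5 1 0 2 2], max=5

Answer: 3 5 1 0 2 2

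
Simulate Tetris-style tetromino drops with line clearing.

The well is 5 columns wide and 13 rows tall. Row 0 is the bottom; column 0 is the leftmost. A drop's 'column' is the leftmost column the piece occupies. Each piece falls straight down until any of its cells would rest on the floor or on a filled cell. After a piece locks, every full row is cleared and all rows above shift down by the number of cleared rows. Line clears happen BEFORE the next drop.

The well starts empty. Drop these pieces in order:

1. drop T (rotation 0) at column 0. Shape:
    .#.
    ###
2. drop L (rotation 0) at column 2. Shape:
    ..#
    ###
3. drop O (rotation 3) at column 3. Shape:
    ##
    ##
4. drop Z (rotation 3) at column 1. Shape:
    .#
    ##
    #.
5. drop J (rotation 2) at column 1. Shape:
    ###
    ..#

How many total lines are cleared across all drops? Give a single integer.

Drop 1: T rot0 at col 0 lands with bottom-row=0; cleared 0 line(s) (total 0); column heights now [1 2 1 0 0], max=2
Drop 2: L rot0 at col 2 lands with bottom-row=1; cleared 0 line(s) (total 0); column heights now [1 2 2 2 3], max=3
Drop 3: O rot3 at col 3 lands with bottom-row=3; cleared 0 line(s) (total 0); column heights now [1 2 2 5 5], max=5
Drop 4: Z rot3 at col 1 lands with bottom-row=2; cleared 0 line(s) (total 0); column heights now [1 4 5 5 5], max=5
Drop 5: J rot2 at col 1 lands with bottom-row=5; cleared 0 line(s) (total 0); column heights now [1 7 7 7 5], max=7

Answer: 0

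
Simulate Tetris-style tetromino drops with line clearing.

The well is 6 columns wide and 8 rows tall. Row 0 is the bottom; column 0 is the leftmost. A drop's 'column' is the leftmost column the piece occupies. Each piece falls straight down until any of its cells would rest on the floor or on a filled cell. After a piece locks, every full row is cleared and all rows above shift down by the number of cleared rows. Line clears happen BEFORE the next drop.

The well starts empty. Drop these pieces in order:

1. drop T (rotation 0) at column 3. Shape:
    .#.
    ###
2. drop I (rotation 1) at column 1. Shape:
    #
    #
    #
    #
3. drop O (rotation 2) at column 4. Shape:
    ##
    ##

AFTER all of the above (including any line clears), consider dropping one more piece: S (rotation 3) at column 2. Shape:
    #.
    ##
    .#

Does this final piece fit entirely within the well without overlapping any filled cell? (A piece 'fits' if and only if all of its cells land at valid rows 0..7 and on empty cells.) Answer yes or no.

Answer: yes

Derivation:
Drop 1: T rot0 at col 3 lands with bottom-row=0; cleared 0 line(s) (total 0); column heights now [0 0 0 1 2 1], max=2
Drop 2: I rot1 at col 1 lands with bottom-row=0; cleared 0 line(s) (total 0); column heights now [0 4 0 1 2 1], max=4
Drop 3: O rot2 at col 4 lands with bottom-row=2; cleared 0 line(s) (total 0); column heights now [0 4 0 1 4 4], max=4
Test piece S rot3 at col 2 (width 2): heights before test = [0 4 0 1 4 4]; fits = True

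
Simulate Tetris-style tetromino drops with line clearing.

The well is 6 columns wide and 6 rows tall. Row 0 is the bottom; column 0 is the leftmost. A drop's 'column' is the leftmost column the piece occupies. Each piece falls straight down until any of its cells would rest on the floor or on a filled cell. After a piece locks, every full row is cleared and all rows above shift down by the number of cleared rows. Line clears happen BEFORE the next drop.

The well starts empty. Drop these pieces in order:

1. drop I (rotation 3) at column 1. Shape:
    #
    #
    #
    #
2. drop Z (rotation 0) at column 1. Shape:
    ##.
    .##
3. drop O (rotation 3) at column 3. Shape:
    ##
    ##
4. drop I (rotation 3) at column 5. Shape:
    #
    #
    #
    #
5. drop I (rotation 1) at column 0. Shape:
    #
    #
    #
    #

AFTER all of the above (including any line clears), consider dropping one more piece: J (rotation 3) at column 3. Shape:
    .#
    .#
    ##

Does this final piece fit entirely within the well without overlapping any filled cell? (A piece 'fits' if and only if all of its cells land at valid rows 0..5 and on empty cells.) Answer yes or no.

Drop 1: I rot3 at col 1 lands with bottom-row=0; cleared 0 line(s) (total 0); column heights now [0 4 0 0 0 0], max=4
Drop 2: Z rot0 at col 1 lands with bottom-row=3; cleared 0 line(s) (total 0); column heights now [0 5 5 4 0 0], max=5
Drop 3: O rot3 at col 3 lands with bottom-row=4; cleared 0 line(s) (total 0); column heights now [0 5 5 6 6 0], max=6
Drop 4: I rot3 at col 5 lands with bottom-row=0; cleared 0 line(s) (total 0); column heights now [0 5 5 6 6 4], max=6
Drop 5: I rot1 at col 0 lands with bottom-row=0; cleared 0 line(s) (total 0); column heights now [4 5 5 6 6 4], max=6
Test piece J rot3 at col 3 (width 2): heights before test = [4 5 5 6 6 4]; fits = False

Answer: no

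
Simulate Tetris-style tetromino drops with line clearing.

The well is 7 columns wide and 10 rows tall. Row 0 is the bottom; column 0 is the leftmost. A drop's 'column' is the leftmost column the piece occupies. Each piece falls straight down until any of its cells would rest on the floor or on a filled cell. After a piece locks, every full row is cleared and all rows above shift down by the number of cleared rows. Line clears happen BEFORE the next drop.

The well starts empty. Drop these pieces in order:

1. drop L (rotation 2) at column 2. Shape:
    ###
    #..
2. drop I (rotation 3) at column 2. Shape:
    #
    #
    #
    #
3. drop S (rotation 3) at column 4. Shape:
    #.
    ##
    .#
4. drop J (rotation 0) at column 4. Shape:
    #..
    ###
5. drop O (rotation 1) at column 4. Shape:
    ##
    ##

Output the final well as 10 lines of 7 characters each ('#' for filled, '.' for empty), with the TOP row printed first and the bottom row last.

Answer: .......
.......
....##.
....##.
..#.#..
..#.###
..#.#..
..#.##.
..####.
..#....

Derivation:
Drop 1: L rot2 at col 2 lands with bottom-row=0; cleared 0 line(s) (total 0); column heights now [0 0 2 2 2 0 0], max=2
Drop 2: I rot3 at col 2 lands with bottom-row=2; cleared 0 line(s) (total 0); column heights now [0 0 6 2 2 0 0], max=6
Drop 3: S rot3 at col 4 lands with bottom-row=1; cleared 0 line(s) (total 0); column heights now [0 0 6 2 4 3 0], max=6
Drop 4: J rot0 at col 4 lands with bottom-row=4; cleared 0 line(s) (total 0); column heights now [0 0 6 2 6 5 5], max=6
Drop 5: O rot1 at col 4 lands with bottom-row=6; cleared 0 line(s) (total 0); column heights now [0 0 6 2 8 8 5], max=8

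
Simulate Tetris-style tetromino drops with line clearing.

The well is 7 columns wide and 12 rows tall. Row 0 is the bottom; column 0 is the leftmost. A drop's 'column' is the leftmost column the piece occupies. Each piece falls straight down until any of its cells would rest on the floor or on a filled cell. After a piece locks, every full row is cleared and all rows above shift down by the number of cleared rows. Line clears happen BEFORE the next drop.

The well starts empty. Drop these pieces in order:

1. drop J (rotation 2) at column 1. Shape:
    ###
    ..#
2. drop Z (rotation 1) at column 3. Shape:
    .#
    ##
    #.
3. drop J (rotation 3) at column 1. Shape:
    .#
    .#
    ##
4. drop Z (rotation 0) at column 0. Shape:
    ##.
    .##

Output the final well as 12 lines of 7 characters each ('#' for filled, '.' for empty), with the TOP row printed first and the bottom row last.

Drop 1: J rot2 at col 1 lands with bottom-row=0; cleared 0 line(s) (total 0); column heights now [0 2 2 2 0 0 0], max=2
Drop 2: Z rot1 at col 3 lands with bottom-row=2; cleared 0 line(s) (total 0); column heights now [0 2 2 4 5 0 0], max=5
Drop 3: J rot3 at col 1 lands with bottom-row=2; cleared 0 line(s) (total 0); column heights now [0 3 5 4 5 0 0], max=5
Drop 4: Z rot0 at col 0 lands with bottom-row=5; cleared 0 line(s) (total 0); column heights now [7 7 6 4 5 0 0], max=7

Answer: .......
.......
.......
.......
.......
##.....
.##....
..#.#..
..###..
.###...
.###...
...#...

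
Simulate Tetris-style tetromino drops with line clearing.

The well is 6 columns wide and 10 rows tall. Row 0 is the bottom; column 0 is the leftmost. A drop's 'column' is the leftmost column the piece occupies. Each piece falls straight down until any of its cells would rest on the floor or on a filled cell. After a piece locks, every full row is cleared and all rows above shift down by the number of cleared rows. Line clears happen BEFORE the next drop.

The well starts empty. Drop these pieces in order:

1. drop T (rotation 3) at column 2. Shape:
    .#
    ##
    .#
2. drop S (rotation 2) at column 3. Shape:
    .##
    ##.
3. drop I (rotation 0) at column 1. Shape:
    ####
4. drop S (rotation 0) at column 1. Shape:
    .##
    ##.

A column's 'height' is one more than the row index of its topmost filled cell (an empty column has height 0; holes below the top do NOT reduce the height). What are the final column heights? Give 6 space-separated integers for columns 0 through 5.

Drop 1: T rot3 at col 2 lands with bottom-row=0; cleared 0 line(s) (total 0); column heights now [0 0 2 3 0 0], max=3
Drop 2: S rot2 at col 3 lands with bottom-row=3; cleared 0 line(s) (total 0); column heights now [0 0 2 4 5 5], max=5
Drop 3: I rot0 at col 1 lands with bottom-row=5; cleared 0 line(s) (total 0); column heights now [0 6 6 6 6 5], max=6
Drop 4: S rot0 at col 1 lands with bottom-row=6; cleared 0 line(s) (total 0); column heights now [0 7 8 8 6 5], max=8

Answer: 0 7 8 8 6 5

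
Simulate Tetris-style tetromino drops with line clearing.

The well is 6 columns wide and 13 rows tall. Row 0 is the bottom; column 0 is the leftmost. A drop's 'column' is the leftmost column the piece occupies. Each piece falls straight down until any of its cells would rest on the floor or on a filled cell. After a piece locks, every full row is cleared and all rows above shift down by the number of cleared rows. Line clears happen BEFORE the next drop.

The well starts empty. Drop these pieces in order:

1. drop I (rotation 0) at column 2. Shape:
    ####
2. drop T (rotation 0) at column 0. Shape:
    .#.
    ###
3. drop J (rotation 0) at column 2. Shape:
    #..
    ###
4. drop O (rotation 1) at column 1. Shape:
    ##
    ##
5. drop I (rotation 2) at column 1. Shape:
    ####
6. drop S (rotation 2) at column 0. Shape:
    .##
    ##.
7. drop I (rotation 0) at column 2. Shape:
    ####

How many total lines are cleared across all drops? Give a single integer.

Drop 1: I rot0 at col 2 lands with bottom-row=0; cleared 0 line(s) (total 0); column heights now [0 0 1 1 1 1], max=1
Drop 2: T rot0 at col 0 lands with bottom-row=1; cleared 0 line(s) (total 0); column heights now [2 3 2 1 1 1], max=3
Drop 3: J rot0 at col 2 lands with bottom-row=2; cleared 0 line(s) (total 0); column heights now [2 3 4 3 3 1], max=4
Drop 4: O rot1 at col 1 lands with bottom-row=4; cleared 0 line(s) (total 0); column heights now [2 6 6 3 3 1], max=6
Drop 5: I rot2 at col 1 lands with bottom-row=6; cleared 0 line(s) (total 0); column heights now [2 7 7 7 7 1], max=7
Drop 6: S rot2 at col 0 lands with bottom-row=7; cleared 0 line(s) (total 0); column heights now [8 9 9 7 7 1], max=9
Drop 7: I rot0 at col 2 lands with bottom-row=9; cleared 0 line(s) (total 0); column heights now [8 9 10 10 10 10], max=10

Answer: 0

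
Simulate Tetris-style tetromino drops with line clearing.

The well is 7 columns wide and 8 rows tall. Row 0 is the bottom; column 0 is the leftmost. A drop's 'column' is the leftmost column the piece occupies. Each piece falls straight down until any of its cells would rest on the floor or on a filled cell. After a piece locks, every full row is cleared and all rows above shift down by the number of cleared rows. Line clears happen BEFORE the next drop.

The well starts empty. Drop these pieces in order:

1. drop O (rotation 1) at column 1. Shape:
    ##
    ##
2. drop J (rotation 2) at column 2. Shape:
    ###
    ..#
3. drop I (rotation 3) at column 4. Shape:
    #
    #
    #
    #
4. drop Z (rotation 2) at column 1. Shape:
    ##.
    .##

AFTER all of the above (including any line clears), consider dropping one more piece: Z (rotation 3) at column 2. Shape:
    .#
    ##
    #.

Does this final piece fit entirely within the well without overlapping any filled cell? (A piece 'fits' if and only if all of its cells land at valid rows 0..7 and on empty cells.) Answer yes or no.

Answer: yes

Derivation:
Drop 1: O rot1 at col 1 lands with bottom-row=0; cleared 0 line(s) (total 0); column heights now [0 2 2 0 0 0 0], max=2
Drop 2: J rot2 at col 2 lands with bottom-row=1; cleared 0 line(s) (total 0); column heights now [0 2 3 3 3 0 0], max=3
Drop 3: I rot3 at col 4 lands with bottom-row=3; cleared 0 line(s) (total 0); column heights now [0 2 3 3 7 0 0], max=7
Drop 4: Z rot2 at col 1 lands with bottom-row=3; cleared 0 line(s) (total 0); column heights now [0 5 5 4 7 0 0], max=7
Test piece Z rot3 at col 2 (width 2): heights before test = [0 5 5 4 7 0 0]; fits = True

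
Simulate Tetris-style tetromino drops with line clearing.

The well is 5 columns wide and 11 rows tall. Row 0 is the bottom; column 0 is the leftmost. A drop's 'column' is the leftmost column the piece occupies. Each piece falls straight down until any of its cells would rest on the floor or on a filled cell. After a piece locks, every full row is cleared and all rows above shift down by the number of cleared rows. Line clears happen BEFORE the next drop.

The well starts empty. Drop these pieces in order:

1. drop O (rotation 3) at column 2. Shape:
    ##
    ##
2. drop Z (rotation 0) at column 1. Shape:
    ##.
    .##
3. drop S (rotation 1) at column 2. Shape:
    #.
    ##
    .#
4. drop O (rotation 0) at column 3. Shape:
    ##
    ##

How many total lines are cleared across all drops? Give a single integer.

Answer: 0

Derivation:
Drop 1: O rot3 at col 2 lands with bottom-row=0; cleared 0 line(s) (total 0); column heights now [0 0 2 2 0], max=2
Drop 2: Z rot0 at col 1 lands with bottom-row=2; cleared 0 line(s) (total 0); column heights now [0 4 4 3 0], max=4
Drop 3: S rot1 at col 2 lands with bottom-row=3; cleared 0 line(s) (total 0); column heights now [0 4 6 5 0], max=6
Drop 4: O rot0 at col 3 lands with bottom-row=5; cleared 0 line(s) (total 0); column heights now [0 4 6 7 7], max=7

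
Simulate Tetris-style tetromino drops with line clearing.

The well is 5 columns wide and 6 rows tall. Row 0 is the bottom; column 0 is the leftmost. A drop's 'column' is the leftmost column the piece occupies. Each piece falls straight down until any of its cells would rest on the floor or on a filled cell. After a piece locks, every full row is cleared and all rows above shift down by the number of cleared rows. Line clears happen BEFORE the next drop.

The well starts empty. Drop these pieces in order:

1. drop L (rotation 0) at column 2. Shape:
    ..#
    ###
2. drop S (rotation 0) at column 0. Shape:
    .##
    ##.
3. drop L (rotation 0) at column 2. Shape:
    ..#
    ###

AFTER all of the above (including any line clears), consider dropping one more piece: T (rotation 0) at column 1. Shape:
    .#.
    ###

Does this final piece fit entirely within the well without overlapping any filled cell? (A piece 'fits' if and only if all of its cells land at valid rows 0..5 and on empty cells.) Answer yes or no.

Drop 1: L rot0 at col 2 lands with bottom-row=0; cleared 0 line(s) (total 0); column heights now [0 0 1 1 2], max=2
Drop 2: S rot0 at col 0 lands with bottom-row=0; cleared 1 line(s) (total 1); column heights now [0 1 1 0 1], max=1
Drop 3: L rot0 at col 2 lands with bottom-row=1; cleared 0 line(s) (total 1); column heights now [0 1 2 2 3], max=3
Test piece T rot0 at col 1 (width 3): heights before test = [0 1 2 2 3]; fits = True

Answer: yes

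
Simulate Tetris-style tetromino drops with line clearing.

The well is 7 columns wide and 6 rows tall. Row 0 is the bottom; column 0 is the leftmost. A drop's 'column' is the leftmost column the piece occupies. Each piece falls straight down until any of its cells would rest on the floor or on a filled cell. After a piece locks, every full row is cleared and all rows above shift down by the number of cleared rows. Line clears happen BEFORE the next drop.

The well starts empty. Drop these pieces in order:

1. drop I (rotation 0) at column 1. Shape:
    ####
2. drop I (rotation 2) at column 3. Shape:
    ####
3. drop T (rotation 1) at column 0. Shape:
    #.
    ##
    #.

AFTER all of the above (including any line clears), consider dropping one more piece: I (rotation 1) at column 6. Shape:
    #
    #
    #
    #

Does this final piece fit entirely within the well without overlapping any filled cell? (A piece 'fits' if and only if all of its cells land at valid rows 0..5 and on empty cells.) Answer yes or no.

Drop 1: I rot0 at col 1 lands with bottom-row=0; cleared 0 line(s) (total 0); column heights now [0 1 1 1 1 0 0], max=1
Drop 2: I rot2 at col 3 lands with bottom-row=1; cleared 0 line(s) (total 0); column heights now [0 1 1 2 2 2 2], max=2
Drop 3: T rot1 at col 0 lands with bottom-row=0; cleared 0 line(s) (total 0); column heights now [3 2 1 2 2 2 2], max=3
Test piece I rot1 at col 6 (width 1): heights before test = [3 2 1 2 2 2 2]; fits = True

Answer: yes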